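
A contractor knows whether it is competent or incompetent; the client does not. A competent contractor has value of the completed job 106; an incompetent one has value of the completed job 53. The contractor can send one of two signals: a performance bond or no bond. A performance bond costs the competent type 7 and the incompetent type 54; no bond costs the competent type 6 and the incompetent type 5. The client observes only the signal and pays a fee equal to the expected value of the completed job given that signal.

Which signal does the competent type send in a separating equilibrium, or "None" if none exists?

None

Try competent → bond, incompetent → no bond:
  Under separation the client infers type exactly: bond → competent (pays 106), no bond → incompetent (pays 53).
  Competent: bond gives 106 − 7 = 99; no bond gives 53 − 6 = 47. No deviation. ✓
  Incompetent: no bond gives 53 − 5 = 48; bond gives 106 − 54 = 52. Would deviate. ✗
Try competent → no bond, incompetent → bond:
  Under separation the client infers type exactly: no bond → competent (pays 106), bond → incompetent (pays 53).
  Competent: no bond gives 106 − 6 = 100; bond gives 53 − 7 = 46. No deviation. ✓
  Incompetent: bond gives 53 − 54 = -1; no bond gives 106 − 5 = 101. Would deviate. ✗
Neither assignment is incentive-compatible.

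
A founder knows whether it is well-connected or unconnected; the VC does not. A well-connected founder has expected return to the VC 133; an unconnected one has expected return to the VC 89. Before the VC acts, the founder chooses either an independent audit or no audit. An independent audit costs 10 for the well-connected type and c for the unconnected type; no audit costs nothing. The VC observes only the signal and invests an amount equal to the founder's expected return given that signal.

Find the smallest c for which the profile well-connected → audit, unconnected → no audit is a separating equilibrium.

44

Under separation: audit → well-connected (pays 133); no audit → unconnected (pays 89).
Well-connected: 133 − 10 = 123 ≥ 89 − 0 = 89. Holds regardless of c. ✓
Unconnected: 89 − 0 ≥ 133 − c, so c ≥ 133 − 89 = 44.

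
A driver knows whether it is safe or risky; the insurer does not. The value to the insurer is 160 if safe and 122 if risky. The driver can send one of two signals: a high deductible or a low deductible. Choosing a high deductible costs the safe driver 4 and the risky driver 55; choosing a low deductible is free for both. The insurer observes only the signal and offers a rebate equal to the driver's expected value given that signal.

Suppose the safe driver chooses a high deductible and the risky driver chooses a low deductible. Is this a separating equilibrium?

If types separate, high deductible earns payment 160 and low deductible earns 122.
Safe: high deductible gives 160 − 4 = 156; low deductible gives 122 − 0 = 122. No deviation. ✓
Risky: low deductible gives 122 − 0 = 122; high deductible gives 160 − 55 = 105. No deviation. ✓
Neither type gains from mimicking the other.

Yes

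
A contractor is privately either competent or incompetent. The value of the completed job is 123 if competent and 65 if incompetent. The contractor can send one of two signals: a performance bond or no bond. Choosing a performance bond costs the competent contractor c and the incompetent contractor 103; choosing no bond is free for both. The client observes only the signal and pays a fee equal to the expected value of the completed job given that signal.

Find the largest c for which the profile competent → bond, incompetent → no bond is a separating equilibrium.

Under separation: bond → competent (pays 123); no bond → incompetent (pays 65).
Incompetent: 65 − 0 = 65 ≥ 123 − 103 = 20. Holds regardless of c. ✓
Competent: 123 − c ≥ 65 − 0, so c ≤ 123 − 65 = 58.

58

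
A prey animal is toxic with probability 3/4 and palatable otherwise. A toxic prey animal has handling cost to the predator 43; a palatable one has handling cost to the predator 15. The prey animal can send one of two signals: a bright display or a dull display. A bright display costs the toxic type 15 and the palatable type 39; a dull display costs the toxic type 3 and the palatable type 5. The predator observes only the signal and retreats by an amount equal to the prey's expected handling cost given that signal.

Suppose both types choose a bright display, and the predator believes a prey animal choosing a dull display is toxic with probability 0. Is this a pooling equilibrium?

No

On the equilibrium path (bright display) the predator holds the prior 3/4 and pays 3/4·43 + 1/4·15 = 36. Off-path (dull display) belief 0 gives 0·43 + 1·15 = 15.
Toxic: bright display gives 36 − 15 = 21; dull display gives 15 − 3 = 12. Stays. ✓
Palatable: bright display gives 36 − 39 = -3; dull display gives 15 − 5 = 10. Deviates. ✗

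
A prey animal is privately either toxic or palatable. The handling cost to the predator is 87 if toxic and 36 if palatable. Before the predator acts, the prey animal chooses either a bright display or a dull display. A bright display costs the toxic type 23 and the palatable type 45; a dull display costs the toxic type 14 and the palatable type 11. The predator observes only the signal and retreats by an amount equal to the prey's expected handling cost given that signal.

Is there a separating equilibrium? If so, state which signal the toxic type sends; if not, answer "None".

None

Try toxic → bright display, palatable → dull display:
  If types separate, bright display earns payment 87 and dull display earns 36.
  Toxic: bright display gives 87 − 23 = 64; dull display gives 36 − 14 = 22. No deviation. ✓
  Palatable: dull display gives 36 − 11 = 25; bright display gives 87 − 45 = 42. Would deviate. ✗
Try toxic → dull display, palatable → bright display:
  If types separate, dull display earns payment 87 and bright display earns 36.
  Toxic: dull display gives 87 − 14 = 73; bright display gives 36 − 23 = 13. No deviation. ✓
  Palatable: bright display gives 36 − 45 = -9; dull display gives 87 − 11 = 76. Would deviate. ✗
Neither assignment is incentive-compatible.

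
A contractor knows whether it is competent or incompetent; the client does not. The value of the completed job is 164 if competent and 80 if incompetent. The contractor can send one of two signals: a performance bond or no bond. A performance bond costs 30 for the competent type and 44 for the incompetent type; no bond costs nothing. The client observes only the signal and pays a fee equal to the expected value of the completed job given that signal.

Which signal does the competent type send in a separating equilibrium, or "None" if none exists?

Try competent → bond, incompetent → no bond:
  If types separate, bond earns payment 164 and no bond earns 80.
  Competent: bond gives 164 − 30 = 134; no bond gives 80 − 0 = 80. No deviation. ✓
  Incompetent: no bond gives 80 − 0 = 80; bond gives 164 − 44 = 120. Would deviate. ✗
Try competent → no bond, incompetent → bond:
  If types separate, no bond earns payment 164 and bond earns 80.
  Competent: no bond gives 164 − 0 = 164; bond gives 80 − 30 = 50. No deviation. ✓
  Incompetent: bond gives 80 − 44 = 36; no bond gives 164 − 0 = 164. Would deviate. ✗
Neither assignment is incentive-compatible.

None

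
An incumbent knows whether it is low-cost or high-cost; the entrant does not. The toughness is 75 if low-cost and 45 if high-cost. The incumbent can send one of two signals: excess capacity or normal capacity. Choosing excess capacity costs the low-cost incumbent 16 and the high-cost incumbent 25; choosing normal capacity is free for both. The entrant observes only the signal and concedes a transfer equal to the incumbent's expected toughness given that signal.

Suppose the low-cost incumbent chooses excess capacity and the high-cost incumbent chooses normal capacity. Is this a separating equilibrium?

No

If types separate, excess capacity earns payment 75 and normal capacity earns 45.
Low-cost: excess capacity gives 75 − 16 = 59; normal capacity gives 45 − 0 = 45. No deviation. ✓
High-cost: normal capacity gives 45 − 0 = 45; excess capacity gives 75 − 25 = 50. Would deviate. ✗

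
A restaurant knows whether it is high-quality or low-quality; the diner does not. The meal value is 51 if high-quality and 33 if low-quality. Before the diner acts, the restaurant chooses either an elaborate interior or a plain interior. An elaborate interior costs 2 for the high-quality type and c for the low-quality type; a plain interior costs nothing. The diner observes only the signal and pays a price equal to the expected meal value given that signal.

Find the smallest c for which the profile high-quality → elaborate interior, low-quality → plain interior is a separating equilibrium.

Under separation: elaborate interior → high-quality (pays 51); plain interior → low-quality (pays 33).
High-quality: 51 − 2 = 49 ≥ 33 − 0 = 33. Holds regardless of c. ✓
Low-quality: 33 − 0 ≥ 51 − c, so c ≥ 51 − 33 = 18.

18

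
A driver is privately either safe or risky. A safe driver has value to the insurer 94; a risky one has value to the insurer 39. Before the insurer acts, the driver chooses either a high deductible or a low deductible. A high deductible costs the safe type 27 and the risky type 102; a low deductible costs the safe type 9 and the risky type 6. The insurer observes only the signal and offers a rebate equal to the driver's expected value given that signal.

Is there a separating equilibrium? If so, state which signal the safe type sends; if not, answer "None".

high deductible

Try safe → high deductible, risky → low deductible:
  Under separation the insurer infers type exactly: high deductible → safe (pays 94), low deductible → risky (pays 39).
  Safe: high deductible gives 94 − 27 = 67; low deductible gives 39 − 9 = 30. No deviation. ✓
  Risky: low deductible gives 39 − 6 = 33; high deductible gives 94 − 102 = -8. No deviation. ✓
Both hold — the safe type sends high deductible.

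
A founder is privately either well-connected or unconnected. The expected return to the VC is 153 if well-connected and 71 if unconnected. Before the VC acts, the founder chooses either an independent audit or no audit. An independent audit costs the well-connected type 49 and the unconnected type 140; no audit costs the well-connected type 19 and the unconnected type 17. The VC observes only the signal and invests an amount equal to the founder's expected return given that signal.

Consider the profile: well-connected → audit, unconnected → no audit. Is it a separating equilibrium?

Yes

If types separate, audit earns payment 153 and no audit earns 71.
Well-connected: audit gives 153 − 49 = 104; no audit gives 71 − 19 = 52. No deviation. ✓
Unconnected: no audit gives 71 − 17 = 54; audit gives 153 − 140 = 13. No deviation. ✓
Neither type gains from mimicking the other.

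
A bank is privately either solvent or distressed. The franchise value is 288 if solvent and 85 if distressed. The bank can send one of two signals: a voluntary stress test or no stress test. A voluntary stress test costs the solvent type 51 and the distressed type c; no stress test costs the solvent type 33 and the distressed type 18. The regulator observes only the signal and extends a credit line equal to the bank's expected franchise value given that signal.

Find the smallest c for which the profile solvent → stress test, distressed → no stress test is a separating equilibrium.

221

Under separation: stress test → solvent (pays 288); no stress test → distressed (pays 85).
Solvent: 288 − 51 = 237 ≥ 85 − 33 = 52. Holds regardless of c. ✓
Distressed: 85 − 18 ≥ 288 − c, so c ≥ 288 − 67 = 221.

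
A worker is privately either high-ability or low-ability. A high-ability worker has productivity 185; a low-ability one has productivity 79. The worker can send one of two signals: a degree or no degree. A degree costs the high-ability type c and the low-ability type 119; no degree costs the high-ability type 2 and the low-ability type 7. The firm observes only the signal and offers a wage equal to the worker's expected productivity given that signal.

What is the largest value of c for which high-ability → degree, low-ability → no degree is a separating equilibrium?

108

Under separation: degree → high-ability (pays 185); no degree → low-ability (pays 79).
Low-ability: 79 − 7 = 72 ≥ 185 − 119 = 66. Holds regardless of c. ✓
High-ability: 185 − c ≥ 79 − 2, so c ≤ 185 − 77 = 108.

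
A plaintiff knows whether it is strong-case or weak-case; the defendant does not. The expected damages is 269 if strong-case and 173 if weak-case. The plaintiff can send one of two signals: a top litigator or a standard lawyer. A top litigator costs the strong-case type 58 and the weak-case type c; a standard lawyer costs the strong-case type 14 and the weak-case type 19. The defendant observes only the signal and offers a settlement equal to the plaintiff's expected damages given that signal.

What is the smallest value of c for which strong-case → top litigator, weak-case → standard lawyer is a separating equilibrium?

115

Under separation: top litigator → strong-case (pays 269); standard lawyer → weak-case (pays 173).
Strong-case: 269 − 58 = 211 ≥ 173 − 14 = 159. Holds regardless of c. ✓
Weak-case: 173 − 19 ≥ 269 − c, so c ≥ 269 − 154 = 115.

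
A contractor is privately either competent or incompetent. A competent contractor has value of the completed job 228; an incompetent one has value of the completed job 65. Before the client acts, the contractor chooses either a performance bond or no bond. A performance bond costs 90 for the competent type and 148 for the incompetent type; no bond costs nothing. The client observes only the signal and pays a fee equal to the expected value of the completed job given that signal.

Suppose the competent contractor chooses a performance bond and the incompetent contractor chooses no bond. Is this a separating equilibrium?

Under separation the client infers type exactly: bond → competent (pays 228), no bond → incompetent (pays 65).
Competent: bond gives 228 − 90 = 138; no bond gives 65 − 0 = 65. No deviation. ✓
Incompetent: no bond gives 65 − 0 = 65; bond gives 228 − 148 = 80. Would deviate. ✗

No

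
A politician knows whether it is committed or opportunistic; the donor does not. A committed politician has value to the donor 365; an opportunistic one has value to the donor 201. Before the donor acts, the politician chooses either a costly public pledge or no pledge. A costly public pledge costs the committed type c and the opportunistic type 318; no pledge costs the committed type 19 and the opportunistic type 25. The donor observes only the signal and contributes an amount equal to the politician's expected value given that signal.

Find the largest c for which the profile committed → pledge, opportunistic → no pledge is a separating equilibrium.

183

Under separation: pledge → committed (pays 365); no pledge → opportunistic (pays 201).
Opportunistic: 201 − 25 = 176 ≥ 365 − 318 = 47. Holds regardless of c. ✓
Committed: 365 − c ≥ 201 − 19, so c ≤ 365 − 182 = 183.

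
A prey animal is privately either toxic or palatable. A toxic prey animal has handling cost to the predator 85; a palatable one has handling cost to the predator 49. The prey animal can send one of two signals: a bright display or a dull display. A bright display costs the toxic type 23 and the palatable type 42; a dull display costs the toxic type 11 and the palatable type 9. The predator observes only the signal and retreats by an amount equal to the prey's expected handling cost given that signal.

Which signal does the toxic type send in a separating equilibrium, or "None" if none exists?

Try toxic → bright display, palatable → dull display:
  If types separate, bright display earns payment 85 and dull display earns 49.
  Toxic: bright display gives 85 − 23 = 62; dull display gives 49 − 11 = 38. No deviation. ✓
  Palatable: dull display gives 49 − 9 = 40; bright display gives 85 − 42 = 43. Would deviate. ✗
Try toxic → dull display, palatable → bright display:
  If types separate, dull display earns payment 85 and bright display earns 49.
  Toxic: dull display gives 85 − 11 = 74; bright display gives 49 − 23 = 26. No deviation. ✓
  Palatable: bright display gives 49 − 42 = 7; dull display gives 85 − 9 = 76. Would deviate. ✗
Neither assignment is incentive-compatible.

None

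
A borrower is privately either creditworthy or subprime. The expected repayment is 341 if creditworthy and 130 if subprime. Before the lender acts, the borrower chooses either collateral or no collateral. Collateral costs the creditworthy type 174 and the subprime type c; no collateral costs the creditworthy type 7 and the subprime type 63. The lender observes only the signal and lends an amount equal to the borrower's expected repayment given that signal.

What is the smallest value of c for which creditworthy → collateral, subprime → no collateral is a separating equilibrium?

274

Under separation: collateral → creditworthy (pays 341); no collateral → subprime (pays 130).
Creditworthy: 341 − 174 = 167 ≥ 130 − 7 = 123. Holds regardless of c. ✓
Subprime: 130 − 63 ≥ 341 − c, so c ≥ 341 − 67 = 274.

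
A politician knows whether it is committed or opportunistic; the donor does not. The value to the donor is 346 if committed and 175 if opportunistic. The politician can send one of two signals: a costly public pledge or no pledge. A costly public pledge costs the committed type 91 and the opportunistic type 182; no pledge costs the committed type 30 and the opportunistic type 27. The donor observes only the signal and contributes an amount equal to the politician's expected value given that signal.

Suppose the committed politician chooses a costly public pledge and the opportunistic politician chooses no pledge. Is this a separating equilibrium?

If types separate, pledge earns payment 346 and no pledge earns 175.
Committed: pledge gives 346 − 91 = 255; no pledge gives 175 − 30 = 145. No deviation. ✓
Opportunistic: no pledge gives 175 − 27 = 148; pledge gives 346 − 182 = 164. Would deviate. ✗

No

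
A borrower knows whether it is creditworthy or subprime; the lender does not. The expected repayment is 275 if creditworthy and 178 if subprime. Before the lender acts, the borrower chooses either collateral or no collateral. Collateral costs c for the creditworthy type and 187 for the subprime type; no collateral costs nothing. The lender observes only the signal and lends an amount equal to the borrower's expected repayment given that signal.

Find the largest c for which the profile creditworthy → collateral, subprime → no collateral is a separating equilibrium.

Under separation: collateral → creditworthy (pays 275); no collateral → subprime (pays 178).
Subprime: 178 − 0 = 178 ≥ 275 − 187 = 88. Holds regardless of c. ✓
Creditworthy: 275 − c ≥ 178 − 0, so c ≤ 275 − 178 = 97.

97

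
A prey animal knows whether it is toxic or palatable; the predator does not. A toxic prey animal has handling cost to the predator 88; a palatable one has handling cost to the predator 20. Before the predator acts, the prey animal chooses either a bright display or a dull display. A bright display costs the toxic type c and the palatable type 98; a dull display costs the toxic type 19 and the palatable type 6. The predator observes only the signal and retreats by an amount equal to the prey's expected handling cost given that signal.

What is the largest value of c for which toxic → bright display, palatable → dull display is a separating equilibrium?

87

Under separation: bright display → toxic (pays 88); dull display → palatable (pays 20).
Palatable: 20 − 6 = 14 ≥ 88 − 98 = -10. Holds regardless of c. ✓
Toxic: 88 − c ≥ 20 − 19, so c ≤ 88 − 1 = 87.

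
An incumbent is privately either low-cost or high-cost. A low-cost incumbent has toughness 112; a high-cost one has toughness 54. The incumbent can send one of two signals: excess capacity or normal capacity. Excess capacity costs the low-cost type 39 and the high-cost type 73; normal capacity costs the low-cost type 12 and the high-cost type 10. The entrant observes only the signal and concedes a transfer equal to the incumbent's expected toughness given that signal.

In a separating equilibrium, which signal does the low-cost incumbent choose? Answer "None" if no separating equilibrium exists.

excess capacity

Try low-cost → excess capacity, high-cost → normal capacity:
  If types separate, excess capacity earns payment 112 and normal capacity earns 54.
  Low-cost: excess capacity gives 112 − 39 = 73; normal capacity gives 54 − 12 = 42. No deviation. ✓
  High-cost: normal capacity gives 54 − 10 = 44; excess capacity gives 112 − 73 = 39. No deviation. ✓
Both hold — the low-cost type sends excess capacity.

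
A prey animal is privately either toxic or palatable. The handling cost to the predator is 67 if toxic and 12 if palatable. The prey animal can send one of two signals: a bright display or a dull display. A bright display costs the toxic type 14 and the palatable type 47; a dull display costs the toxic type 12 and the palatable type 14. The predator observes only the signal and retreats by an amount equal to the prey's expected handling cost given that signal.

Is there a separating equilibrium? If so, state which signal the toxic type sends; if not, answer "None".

Try toxic → bright display, palatable → dull display:
  Under separation the predator infers type exactly: bright display → toxic (pays 67), dull display → palatable (pays 12).
  Toxic: bright display gives 67 − 14 = 53; dull display gives 12 − 12 = 0. No deviation. ✓
  Palatable: dull display gives 12 − 14 = -2; bright display gives 67 − 47 = 20. Would deviate. ✗
Try toxic → dull display, palatable → bright display:
  Under separation the predator infers type exactly: dull display → toxic (pays 67), bright display → palatable (pays 12).
  Toxic: dull display gives 67 − 12 = 55; bright display gives 12 − 14 = -2. No deviation. ✓
  Palatable: bright display gives 12 − 47 = -35; dull display gives 67 − 14 = 53. Would deviate. ✗
Neither assignment is incentive-compatible.

None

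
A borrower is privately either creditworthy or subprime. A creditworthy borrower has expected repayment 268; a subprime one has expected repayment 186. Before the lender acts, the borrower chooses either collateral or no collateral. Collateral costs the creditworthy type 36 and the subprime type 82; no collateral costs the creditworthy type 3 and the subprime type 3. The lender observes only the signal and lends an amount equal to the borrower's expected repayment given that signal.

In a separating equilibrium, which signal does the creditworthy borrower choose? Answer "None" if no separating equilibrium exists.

None

Try creditworthy → collateral, subprime → no collateral:
  Under separation the lender infers type exactly: collateral → creditworthy (pays 268), no collateral → subprime (pays 186).
  Creditworthy: collateral gives 268 − 36 = 232; no collateral gives 186 − 3 = 183. No deviation. ✓
  Subprime: no collateral gives 186 − 3 = 183; collateral gives 268 − 82 = 186. Would deviate. ✗
Try creditworthy → no collateral, subprime → collateral:
  Under separation the lender infers type exactly: no collateral → creditworthy (pays 268), collateral → subprime (pays 186).
  Creditworthy: no collateral gives 268 − 3 = 265; collateral gives 186 − 36 = 150. No deviation. ✓
  Subprime: collateral gives 186 − 82 = 104; no collateral gives 268 − 3 = 265. Would deviate. ✗
Neither assignment is incentive-compatible.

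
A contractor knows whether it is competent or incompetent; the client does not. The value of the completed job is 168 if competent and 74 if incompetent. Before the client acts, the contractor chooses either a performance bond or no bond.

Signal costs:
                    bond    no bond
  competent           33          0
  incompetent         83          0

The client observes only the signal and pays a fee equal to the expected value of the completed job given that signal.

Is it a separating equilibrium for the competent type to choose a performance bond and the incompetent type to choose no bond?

No

Under separation the client infers type exactly: bond → competent (pays 168), no bond → incompetent (pays 74).
Competent: bond gives 168 − 33 = 135; no bond gives 74 − 0 = 74. No deviation. ✓
Incompetent: no bond gives 74 − 0 = 74; bond gives 168 − 83 = 85. Would deviate. ✗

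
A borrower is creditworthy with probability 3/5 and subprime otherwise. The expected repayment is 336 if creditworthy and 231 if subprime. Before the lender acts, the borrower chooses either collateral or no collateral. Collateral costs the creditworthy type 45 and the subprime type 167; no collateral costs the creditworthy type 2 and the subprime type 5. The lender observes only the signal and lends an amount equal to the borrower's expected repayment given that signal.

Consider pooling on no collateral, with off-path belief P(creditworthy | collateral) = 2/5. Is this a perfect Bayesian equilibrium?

Yes

On the equilibrium path (no collateral) the lender holds the prior 3/5 and pays 3/5·336 + 2/5·231 = 294. Off-path (collateral) belief 2/5 gives 2/5·336 + 3/5·231 = 273.
Creditworthy: no collateral gives 294 − 2 = 292; collateral gives 273 − 45 = 228. Stays. ✓
Subprime: no collateral gives 294 − 5 = 289; collateral gives 273 − 167 = 106. Stays. ✓
Beliefs are Bayes-consistent on-path and both types best-respond.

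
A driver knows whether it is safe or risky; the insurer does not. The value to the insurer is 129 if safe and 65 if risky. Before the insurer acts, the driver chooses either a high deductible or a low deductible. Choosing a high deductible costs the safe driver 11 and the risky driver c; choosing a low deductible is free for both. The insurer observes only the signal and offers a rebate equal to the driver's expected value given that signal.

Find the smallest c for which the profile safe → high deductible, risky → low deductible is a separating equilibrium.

Under separation: high deductible → safe (pays 129); low deductible → risky (pays 65).
Safe: 129 − 11 = 118 ≥ 65 − 0 = 65. Holds regardless of c. ✓
Risky: 65 − 0 ≥ 129 − c, so c ≥ 129 − 65 = 64.

64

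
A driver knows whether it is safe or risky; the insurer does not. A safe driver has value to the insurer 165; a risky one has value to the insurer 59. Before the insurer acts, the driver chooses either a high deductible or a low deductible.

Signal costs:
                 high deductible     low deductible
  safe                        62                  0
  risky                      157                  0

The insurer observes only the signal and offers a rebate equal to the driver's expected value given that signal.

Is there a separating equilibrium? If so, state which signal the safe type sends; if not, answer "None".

high deductible

Try safe → high deductible, risky → low deductible:
  If types separate, high deductible earns payment 165 and low deductible earns 59.
  Safe: high deductible gives 165 − 62 = 103; low deductible gives 59 − 0 = 59. No deviation. ✓
  Risky: low deductible gives 59 − 0 = 59; high deductible gives 165 − 157 = 8. No deviation. ✓
Both hold — the safe type sends high deductible.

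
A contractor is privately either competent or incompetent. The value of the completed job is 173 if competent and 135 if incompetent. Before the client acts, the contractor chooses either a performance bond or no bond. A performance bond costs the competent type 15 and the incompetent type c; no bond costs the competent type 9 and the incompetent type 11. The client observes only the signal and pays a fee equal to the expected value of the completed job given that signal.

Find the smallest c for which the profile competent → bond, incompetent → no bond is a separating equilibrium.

Under separation: bond → competent (pays 173); no bond → incompetent (pays 135).
Competent: 173 − 15 = 158 ≥ 135 − 9 = 126. Holds regardless of c. ✓
Incompetent: 135 − 11 ≥ 173 − c, so c ≥ 173 − 124 = 49.

49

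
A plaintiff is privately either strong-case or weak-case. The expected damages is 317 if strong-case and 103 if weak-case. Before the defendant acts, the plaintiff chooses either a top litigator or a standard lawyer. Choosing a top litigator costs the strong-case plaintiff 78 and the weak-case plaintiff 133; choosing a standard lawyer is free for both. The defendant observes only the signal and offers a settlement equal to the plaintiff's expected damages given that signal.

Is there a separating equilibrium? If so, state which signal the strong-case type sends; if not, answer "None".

Try strong-case → top litigator, weak-case → standard lawyer:
  Under separation the defendant infers type exactly: top litigator → strong-case (pays 317), standard lawyer → weak-case (pays 103).
  Strong-case: top litigator gives 317 − 78 = 239; standard lawyer gives 103 − 0 = 103. No deviation. ✓
  Weak-case: standard lawyer gives 103 − 0 = 103; top litigator gives 317 − 133 = 184. Would deviate. ✗
Try strong-case → standard lawyer, weak-case → top litigator:
  Under separation the defendant infers type exactly: standard lawyer → strong-case (pays 317), top litigator → weak-case (pays 103).
  Strong-case: standard lawyer gives 317 − 0 = 317; top litigator gives 103 − 78 = 25. No deviation. ✓
  Weak-case: top litigator gives 103 − 133 = -30; standard lawyer gives 317 − 0 = 317. Would deviate. ✗
Neither assignment is incentive-compatible.

None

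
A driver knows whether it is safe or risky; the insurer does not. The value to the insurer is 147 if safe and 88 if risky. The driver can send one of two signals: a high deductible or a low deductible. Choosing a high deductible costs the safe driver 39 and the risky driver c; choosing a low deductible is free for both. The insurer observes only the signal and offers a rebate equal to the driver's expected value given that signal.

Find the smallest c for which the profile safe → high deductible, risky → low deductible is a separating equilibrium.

Under separation: high deductible → safe (pays 147); low deductible → risky (pays 88).
Safe: 147 − 39 = 108 ≥ 88 − 0 = 88. Holds regardless of c. ✓
Risky: 88 − 0 ≥ 147 − c, so c ≥ 147 − 88 = 59.

59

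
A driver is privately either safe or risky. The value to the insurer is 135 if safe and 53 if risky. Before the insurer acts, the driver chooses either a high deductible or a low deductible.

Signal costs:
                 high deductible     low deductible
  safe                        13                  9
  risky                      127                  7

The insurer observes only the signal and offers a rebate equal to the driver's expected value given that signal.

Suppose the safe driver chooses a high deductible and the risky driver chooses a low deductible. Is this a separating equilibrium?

Under separation the insurer infers type exactly: high deductible → safe (pays 135), low deductible → risky (pays 53).
Safe: high deductible gives 135 − 13 = 122; low deductible gives 53 − 9 = 44. No deviation. ✓
Risky: low deductible gives 53 − 7 = 46; high deductible gives 135 − 127 = 8. No deviation. ✓
Neither type gains from mimicking the other.

Yes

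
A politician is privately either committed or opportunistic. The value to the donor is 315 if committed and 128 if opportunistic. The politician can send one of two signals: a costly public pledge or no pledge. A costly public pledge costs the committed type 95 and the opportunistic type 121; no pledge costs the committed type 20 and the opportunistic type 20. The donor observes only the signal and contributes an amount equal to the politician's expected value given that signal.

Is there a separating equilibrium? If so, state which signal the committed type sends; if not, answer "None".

None

Try committed → pledge, opportunistic → no pledge:
  If types separate, pledge earns payment 315 and no pledge earns 128.
  Committed: pledge gives 315 − 95 = 220; no pledge gives 128 − 20 = 108. No deviation. ✓
  Opportunistic: no pledge gives 128 − 20 = 108; pledge gives 315 − 121 = 194. Would deviate. ✗
Try committed → no pledge, opportunistic → pledge:
  If types separate, no pledge earns payment 315 and pledge earns 128.
  Committed: no pledge gives 315 − 20 = 295; pledge gives 128 − 95 = 33. No deviation. ✓
  Opportunistic: pledge gives 128 − 121 = 7; no pledge gives 315 − 20 = 295. Would deviate. ✗
Neither assignment is incentive-compatible.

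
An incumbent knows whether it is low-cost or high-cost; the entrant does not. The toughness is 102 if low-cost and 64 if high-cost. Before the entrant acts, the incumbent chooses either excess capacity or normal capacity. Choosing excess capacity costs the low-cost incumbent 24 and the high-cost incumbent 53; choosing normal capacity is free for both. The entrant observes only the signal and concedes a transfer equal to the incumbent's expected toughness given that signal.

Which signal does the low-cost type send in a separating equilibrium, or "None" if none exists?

Try low-cost → excess capacity, high-cost → normal capacity:
  If types separate, excess capacity earns payment 102 and normal capacity earns 64.
  Low-cost: excess capacity gives 102 − 24 = 78; normal capacity gives 64 − 0 = 64. No deviation. ✓
  High-cost: normal capacity gives 64 − 0 = 64; excess capacity gives 102 − 53 = 49. No deviation. ✓
Both hold — the low-cost type sends excess capacity.

excess capacity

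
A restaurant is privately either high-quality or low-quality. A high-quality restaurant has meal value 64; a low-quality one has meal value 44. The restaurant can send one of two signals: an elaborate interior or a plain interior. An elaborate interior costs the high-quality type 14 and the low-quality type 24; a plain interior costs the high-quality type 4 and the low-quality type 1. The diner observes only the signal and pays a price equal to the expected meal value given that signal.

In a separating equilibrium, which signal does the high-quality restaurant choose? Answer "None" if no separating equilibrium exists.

elaborate interior

Try high-quality → elaborate interior, low-quality → plain interior:
  If types separate, elaborate interior earns payment 64 and plain interior earns 44.
  High-quality: elaborate interior gives 64 − 14 = 50; plain interior gives 44 − 4 = 40. No deviation. ✓
  Low-quality: plain interior gives 44 − 1 = 43; elaborate interior gives 64 − 24 = 40. No deviation. ✓
Both hold — the high-quality type sends elaborate interior.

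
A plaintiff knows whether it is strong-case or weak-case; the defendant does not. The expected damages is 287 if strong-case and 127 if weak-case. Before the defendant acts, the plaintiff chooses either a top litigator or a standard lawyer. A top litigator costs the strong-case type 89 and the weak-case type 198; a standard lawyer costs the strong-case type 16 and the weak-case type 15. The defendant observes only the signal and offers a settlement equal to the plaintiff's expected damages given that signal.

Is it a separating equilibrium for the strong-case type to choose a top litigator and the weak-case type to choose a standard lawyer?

Yes

If types separate, top litigator earns payment 287 and standard lawyer earns 127.
Strong-case: top litigator gives 287 − 89 = 198; standard lawyer gives 127 − 16 = 111. No deviation. ✓
Weak-case: standard lawyer gives 127 − 15 = 112; top litigator gives 287 − 198 = 89. No deviation. ✓
Both incentive constraints hold.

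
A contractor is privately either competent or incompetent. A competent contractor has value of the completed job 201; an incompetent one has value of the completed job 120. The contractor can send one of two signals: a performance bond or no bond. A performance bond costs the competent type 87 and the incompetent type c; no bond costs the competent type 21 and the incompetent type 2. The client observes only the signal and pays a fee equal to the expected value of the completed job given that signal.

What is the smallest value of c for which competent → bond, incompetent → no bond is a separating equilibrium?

Under separation: bond → competent (pays 201); no bond → incompetent (pays 120).
Competent: 201 − 87 = 114 ≥ 120 − 21 = 99. Holds regardless of c. ✓
Incompetent: 120 − 2 ≥ 201 − c, so c ≥ 201 − 118 = 83.

83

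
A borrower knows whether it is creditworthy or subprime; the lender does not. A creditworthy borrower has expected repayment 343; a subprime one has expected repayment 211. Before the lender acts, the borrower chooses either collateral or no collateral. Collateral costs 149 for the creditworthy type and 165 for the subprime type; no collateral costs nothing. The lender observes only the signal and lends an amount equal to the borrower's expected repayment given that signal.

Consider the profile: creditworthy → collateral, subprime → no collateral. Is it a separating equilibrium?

No

If types separate, collateral earns payment 343 and no collateral earns 211.
Creditworthy: collateral gives 343 − 149 = 194; no collateral gives 211 − 0 = 211. Would deviate. ✗
Subprime: no collateral gives 211 − 0 = 211; collateral gives 343 − 165 = 178. No deviation. ✓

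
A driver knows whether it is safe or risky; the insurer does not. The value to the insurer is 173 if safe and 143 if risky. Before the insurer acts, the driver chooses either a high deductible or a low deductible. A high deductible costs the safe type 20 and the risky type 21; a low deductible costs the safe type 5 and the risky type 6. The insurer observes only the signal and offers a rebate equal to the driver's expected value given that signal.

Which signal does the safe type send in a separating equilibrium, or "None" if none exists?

Try safe → high deductible, risky → low deductible:
  Under separation the insurer infers type exactly: high deductible → safe (pays 173), low deductible → risky (pays 143).
  Safe: high deductible gives 173 − 20 = 153; low deductible gives 143 − 5 = 138. No deviation. ✓
  Risky: low deductible gives 143 − 6 = 137; high deductible gives 173 − 21 = 152. Would deviate. ✗
Try safe → low deductible, risky → high deductible:
  Under separation the insurer infers type exactly: low deductible → safe (pays 173), high deductible → risky (pays 143).
  Safe: low deductible gives 173 − 5 = 168; high deductible gives 143 − 20 = 123. No deviation. ✓
  Risky: high deductible gives 143 − 21 = 122; low deductible gives 173 − 6 = 167. Would deviate. ✗
Neither assignment is incentive-compatible.

None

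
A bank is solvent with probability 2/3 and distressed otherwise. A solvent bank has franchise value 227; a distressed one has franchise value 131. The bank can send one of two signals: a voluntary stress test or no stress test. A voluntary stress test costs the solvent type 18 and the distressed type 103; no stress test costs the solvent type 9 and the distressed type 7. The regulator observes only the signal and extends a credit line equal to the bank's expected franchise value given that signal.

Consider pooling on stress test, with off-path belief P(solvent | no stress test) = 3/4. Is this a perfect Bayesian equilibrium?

On the equilibrium path (stress test) the regulator holds the prior 2/3 and pays 2/3·227 + 1/3·131 = 195. Off-path (no stress test) belief 3/4 gives 3/4·227 + 1/4·131 = 203.
Solvent: stress test gives 195 − 18 = 177; no stress test gives 203 − 9 = 194. Deviates. ✗
Distressed: stress test gives 195 − 103 = 92; no stress test gives 203 − 7 = 196. Deviates. ✗

No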